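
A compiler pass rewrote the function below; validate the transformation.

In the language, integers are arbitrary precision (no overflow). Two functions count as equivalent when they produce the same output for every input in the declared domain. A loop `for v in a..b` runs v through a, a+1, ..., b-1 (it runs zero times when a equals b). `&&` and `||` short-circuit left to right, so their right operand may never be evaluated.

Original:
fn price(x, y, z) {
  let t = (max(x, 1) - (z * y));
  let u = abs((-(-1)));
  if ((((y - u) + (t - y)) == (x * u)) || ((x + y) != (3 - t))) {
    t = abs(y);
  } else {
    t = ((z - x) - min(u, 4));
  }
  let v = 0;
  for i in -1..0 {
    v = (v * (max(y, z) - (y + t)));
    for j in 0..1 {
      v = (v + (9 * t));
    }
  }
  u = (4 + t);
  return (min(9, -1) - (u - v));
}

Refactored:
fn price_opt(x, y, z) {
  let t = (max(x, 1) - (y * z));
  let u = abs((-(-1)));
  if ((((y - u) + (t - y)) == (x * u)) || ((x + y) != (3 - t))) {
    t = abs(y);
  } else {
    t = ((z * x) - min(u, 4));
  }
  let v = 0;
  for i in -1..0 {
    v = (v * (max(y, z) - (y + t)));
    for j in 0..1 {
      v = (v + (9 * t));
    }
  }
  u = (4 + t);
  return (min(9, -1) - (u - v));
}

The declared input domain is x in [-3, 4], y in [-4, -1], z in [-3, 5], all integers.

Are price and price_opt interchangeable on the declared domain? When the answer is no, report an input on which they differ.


On input x=-2, y=-4, z=2, price returns 19 while price_opt returns -45.
verdict: not equivalent; witness: x=-2, y=-4, z=2


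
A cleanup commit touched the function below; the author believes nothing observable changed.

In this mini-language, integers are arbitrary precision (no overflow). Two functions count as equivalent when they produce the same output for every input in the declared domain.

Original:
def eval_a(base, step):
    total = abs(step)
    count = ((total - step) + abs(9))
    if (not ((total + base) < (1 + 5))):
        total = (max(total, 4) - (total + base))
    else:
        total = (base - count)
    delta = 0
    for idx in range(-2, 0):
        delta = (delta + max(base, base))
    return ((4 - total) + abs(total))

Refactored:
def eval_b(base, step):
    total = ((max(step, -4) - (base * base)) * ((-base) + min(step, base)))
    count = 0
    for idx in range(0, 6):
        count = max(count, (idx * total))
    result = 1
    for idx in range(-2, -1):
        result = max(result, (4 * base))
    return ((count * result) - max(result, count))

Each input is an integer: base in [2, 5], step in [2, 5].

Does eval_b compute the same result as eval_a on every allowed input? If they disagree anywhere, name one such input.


base=2, step=2 yields 18 from eval_a but -8 from eval_b.
verdict: not equivalent; witness: base=2, step=2


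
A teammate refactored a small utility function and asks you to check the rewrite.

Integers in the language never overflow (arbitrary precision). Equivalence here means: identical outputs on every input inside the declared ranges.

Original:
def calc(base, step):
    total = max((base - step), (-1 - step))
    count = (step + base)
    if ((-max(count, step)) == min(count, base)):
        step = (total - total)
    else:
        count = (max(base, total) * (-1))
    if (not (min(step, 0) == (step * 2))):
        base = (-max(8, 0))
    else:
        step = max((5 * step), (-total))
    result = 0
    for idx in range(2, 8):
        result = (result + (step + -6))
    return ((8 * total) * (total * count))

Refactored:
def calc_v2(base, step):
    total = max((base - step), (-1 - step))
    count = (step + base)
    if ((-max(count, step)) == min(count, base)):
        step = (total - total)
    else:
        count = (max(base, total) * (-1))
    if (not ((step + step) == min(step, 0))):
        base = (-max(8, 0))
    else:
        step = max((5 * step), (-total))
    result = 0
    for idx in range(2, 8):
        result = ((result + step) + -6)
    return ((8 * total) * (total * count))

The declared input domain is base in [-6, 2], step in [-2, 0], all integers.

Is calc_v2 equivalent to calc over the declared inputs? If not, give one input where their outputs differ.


Equivalent — the differences include constant usage differs, plus arithmetic usage differs, yet no declared input distinguishes the two.
One worked example (base=-5, step=-1) — calc: total becomes 0; next count becomes -6; next ((-max(count, step)) == min(count, base)) evaluates to false; next count becomes 0; next (not (min(step, 0) == (step * 2))) evaluates to true; next base becomes -8; next result becomes 0; next at idx=2:; next result becomes -7; next at idx=3:; next result becomes -14; next at idx=4:; next result becomes -21; next at idx=5:; next result becomes -28; next at idx=6:; next result becomes -35; next at idx=7:; next result becomes -42; next final value 0; calc_v2: total becomes 0; next count becomes -6; next ((-max(count, step)) == min(count, base)) evaluates to false; next count becomes 0; next (not ((step + step) == min(step, 0))) evaluates to true; next base becomes -8; next result becomes 0; next at idx=2:; next result becomes -7; next at idx=3:; next result becomes -14; next at idx=4:; next result becomes -21; next at idx=5:; next result becomes -28; next at idx=6:; next result becomes -35; next at idx=7:; next result becomes -42; next final value 0; agreement on 0.
Sweeping the whole domain (27 inputs) finds no disagreement.
verdict: equivalent


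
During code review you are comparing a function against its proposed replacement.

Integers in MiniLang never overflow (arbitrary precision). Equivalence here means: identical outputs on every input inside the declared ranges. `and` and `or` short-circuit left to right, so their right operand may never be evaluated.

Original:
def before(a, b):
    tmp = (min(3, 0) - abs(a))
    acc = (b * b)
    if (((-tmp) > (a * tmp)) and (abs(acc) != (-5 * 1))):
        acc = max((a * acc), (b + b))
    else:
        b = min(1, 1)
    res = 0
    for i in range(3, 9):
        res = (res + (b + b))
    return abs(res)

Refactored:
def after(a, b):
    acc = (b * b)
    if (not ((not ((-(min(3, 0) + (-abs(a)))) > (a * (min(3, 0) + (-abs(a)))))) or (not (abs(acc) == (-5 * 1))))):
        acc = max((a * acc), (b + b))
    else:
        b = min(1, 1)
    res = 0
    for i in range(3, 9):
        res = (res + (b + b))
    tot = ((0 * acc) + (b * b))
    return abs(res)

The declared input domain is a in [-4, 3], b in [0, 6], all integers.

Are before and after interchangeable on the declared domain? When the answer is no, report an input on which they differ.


At a=1, b=0: before gives 0, after gives 12.
verdict: not equivalent; witness: a=1, b=0


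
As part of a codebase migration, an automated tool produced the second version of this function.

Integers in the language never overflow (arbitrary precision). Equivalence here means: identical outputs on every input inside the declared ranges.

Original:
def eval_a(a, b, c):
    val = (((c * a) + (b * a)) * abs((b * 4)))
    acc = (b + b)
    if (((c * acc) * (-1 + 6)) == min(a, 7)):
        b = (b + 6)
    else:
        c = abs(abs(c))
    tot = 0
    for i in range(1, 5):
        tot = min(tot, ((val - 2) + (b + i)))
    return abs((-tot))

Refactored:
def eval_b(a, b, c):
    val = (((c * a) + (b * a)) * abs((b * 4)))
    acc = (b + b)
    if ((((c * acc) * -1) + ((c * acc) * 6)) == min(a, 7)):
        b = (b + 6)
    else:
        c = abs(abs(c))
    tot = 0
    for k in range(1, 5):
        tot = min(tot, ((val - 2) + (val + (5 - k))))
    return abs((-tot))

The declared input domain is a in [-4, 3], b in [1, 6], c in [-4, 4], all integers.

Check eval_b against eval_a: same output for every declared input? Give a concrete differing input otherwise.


a=-4, b=1, c=-1 yields 0 from eval_a but 1 from eval_b.
verdict: not equivalent; witness: a=-4, b=1, c=-1


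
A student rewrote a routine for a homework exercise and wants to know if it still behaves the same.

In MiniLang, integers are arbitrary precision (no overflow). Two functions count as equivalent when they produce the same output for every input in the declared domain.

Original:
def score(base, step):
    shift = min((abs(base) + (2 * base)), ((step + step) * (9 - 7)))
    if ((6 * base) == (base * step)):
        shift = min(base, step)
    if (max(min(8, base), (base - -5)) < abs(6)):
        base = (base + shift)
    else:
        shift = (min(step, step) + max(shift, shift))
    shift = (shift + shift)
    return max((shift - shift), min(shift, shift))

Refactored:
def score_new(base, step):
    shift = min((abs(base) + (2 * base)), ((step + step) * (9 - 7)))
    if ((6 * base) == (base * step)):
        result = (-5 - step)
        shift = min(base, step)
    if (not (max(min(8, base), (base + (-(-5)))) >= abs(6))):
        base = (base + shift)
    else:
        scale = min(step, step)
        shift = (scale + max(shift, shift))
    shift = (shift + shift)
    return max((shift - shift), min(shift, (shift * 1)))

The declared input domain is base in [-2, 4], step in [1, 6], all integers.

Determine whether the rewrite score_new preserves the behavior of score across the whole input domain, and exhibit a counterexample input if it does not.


The two versions differ — the changes include arithmetic usage differs, and statement counts differ, and boolean connective usage differs, and comparison usage differs, and constant usage differs, and local variable names differ.
As a probe, take base=3, step=5: score runs shift=9, then ((6 * base) == (base * step)) is false, then (max(min(8, base), (base - -5)) < abs(6)) is false, then shift=14, then shift=28, then returns 28; score_new runs shift=9, then ((6 * base) == (base * step)) is false, then (not (max(min(8, base), (base + (-(-5)))) >= abs(6))) is false, then scale=5, then shift=14, then shift=28, then returns 28; both end at 28.
Across all 42 domain points the two functions coincide.
verdict: equivalent


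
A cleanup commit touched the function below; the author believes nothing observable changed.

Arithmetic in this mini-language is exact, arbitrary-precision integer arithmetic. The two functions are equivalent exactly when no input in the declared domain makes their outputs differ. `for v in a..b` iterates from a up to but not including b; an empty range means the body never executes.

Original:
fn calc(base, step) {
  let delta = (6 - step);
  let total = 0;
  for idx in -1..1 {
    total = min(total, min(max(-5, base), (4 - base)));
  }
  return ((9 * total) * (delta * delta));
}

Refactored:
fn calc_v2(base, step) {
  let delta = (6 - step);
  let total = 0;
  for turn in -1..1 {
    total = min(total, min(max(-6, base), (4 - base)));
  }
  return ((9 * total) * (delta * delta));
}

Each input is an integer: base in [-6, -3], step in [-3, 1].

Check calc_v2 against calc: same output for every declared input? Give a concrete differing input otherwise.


Take base=-6, step=-3.
calc: delta=9, then total=0, then (idx=-1), then total=-5, then (idx=0), then total=-5, then returns -3645
calc_v2: delta=9, then total=0, then (turn=-1), then total=-6, then (turn=0), then total=-6, then returns -4374
-3645 != -4374, so the rewrite changes behavior.
verdict: not equivalent; witness: base=-6, step=-3


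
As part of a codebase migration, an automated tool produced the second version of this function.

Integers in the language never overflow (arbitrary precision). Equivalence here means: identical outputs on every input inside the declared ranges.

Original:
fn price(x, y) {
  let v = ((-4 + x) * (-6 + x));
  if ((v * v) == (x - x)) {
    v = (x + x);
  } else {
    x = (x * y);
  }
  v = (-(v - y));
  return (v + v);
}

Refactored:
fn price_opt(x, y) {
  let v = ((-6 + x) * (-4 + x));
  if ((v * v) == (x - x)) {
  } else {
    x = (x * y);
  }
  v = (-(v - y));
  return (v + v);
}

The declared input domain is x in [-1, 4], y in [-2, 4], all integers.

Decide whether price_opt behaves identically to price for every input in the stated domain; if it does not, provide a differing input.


Input x=4, y=-2: -20 from price versus -4 from price_opt.
verdict: not equivalent; witness: x=4, y=-2


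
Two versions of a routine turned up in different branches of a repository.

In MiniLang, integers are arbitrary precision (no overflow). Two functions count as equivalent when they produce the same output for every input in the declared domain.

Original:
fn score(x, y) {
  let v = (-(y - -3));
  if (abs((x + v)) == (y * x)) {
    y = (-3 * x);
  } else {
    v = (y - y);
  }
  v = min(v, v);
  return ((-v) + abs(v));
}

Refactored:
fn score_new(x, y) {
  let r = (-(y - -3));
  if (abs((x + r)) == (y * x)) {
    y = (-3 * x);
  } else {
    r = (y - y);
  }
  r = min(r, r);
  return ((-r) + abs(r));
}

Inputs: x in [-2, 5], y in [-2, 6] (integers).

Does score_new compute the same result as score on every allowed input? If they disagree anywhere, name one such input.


Reading the diff, among the changes: local variable names differ.
As a probe, take x=2, y=5: score runs v becomes -8; next (abs((x + v)) == (y * x)) evaluates to false; next v becomes 0; next v becomes 0; next final value 0; score_new runs r becomes -8; next (abs((x + r)) == (y * x)) evaluates to false; next r becomes 0; next r becomes 0; next final value 0; both end at 0.
Across all 72 domain points the two functions coincide.
verdict: equivalent


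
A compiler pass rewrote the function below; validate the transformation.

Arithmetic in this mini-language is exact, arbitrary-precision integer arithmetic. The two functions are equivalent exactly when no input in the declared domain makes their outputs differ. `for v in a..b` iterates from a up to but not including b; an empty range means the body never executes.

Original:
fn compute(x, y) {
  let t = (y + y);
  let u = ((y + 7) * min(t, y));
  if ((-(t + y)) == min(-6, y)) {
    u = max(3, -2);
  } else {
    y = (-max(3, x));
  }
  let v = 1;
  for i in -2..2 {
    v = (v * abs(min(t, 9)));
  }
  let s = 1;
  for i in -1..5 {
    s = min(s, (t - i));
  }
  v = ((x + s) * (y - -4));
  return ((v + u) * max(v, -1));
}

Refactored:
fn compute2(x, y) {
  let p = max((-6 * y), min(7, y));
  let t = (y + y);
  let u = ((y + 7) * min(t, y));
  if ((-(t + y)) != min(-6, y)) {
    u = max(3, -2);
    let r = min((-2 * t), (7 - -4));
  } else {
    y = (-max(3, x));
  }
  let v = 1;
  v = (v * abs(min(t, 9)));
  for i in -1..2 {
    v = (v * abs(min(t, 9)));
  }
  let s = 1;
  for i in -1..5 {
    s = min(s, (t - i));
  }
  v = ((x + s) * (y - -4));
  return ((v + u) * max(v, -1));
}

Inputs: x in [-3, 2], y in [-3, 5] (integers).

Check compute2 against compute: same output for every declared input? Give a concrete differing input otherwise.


Not equivalent: x=-3, y=-3 separates them (37 vs 10).
compute: t becomes -6; next u becomes -24; next ((-(t + y)) == min(-6, y)) evaluates to false; next y becomes -3; next v becomes 1; next at i=-2:; next v becomes 6; next at i=-1:; next v becomes 36; next at i=0:; next v becomes 216; next at i=1:; next v becomes 1296; next s becomes 1; next at i=-1:; next s becomes -5; next at i=0:; next s becomes -6; next at i=1:; next s becomes -7; next at i=2:; next s becomes -8; next at i=3:; next s becomes -9; next at i=4:; next s becomes -10; next v becomes -13; next final value 37
compute2: p becomes 18; next t becomes -6; next u becomes -24; next ((-(t + y)) != min(-6, y)) evaluates to true; next u becomes 3; next r becomes 11; next v becomes 1; next v becomes 6; next at i=-1:; next v becomes 36; next at i=0:; next v becomes 216; next at i=1:; next v becomes 1296; next s becomes 1; next at i=-1:; next s becomes -5; next at i=0:; next s becomes -6; next at i=1:; next s becomes -7; next at i=2:; next s becomes -8; next at i=3:; next s becomes -9; next at i=4:; next s becomes -10; next v becomes -13; next final value 10
verdict: not equivalent; witness: x=-3, y=-3


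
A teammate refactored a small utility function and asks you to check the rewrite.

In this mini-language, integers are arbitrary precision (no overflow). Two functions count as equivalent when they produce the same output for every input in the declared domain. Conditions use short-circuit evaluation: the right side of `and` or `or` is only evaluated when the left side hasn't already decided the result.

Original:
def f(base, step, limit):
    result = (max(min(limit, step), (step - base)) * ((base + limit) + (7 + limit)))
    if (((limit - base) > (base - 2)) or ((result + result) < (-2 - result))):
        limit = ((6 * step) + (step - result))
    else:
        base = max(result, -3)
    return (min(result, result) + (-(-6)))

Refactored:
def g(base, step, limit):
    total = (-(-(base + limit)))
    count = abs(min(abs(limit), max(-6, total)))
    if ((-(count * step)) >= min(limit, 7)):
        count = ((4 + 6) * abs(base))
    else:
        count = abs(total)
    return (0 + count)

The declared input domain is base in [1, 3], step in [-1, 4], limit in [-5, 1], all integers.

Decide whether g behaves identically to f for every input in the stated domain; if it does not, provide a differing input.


Take base=1, step=-1, limit=-4.
f: result becomes 0; next (((limit - base) > (base - 2)) or ((result + result) < (-2 - result))) evaluates to false; next base becomes 0; next final value 6
g: total becomes -3; next count becomes 3; next ((-(count * step)) >= min(limit, 7)) evaluates to true; next count becomes 10; next final value 10
6 != 10, so the rewrite changes behavior.
verdict: not equivalent; witness: base=1, step=-1, limit=-4


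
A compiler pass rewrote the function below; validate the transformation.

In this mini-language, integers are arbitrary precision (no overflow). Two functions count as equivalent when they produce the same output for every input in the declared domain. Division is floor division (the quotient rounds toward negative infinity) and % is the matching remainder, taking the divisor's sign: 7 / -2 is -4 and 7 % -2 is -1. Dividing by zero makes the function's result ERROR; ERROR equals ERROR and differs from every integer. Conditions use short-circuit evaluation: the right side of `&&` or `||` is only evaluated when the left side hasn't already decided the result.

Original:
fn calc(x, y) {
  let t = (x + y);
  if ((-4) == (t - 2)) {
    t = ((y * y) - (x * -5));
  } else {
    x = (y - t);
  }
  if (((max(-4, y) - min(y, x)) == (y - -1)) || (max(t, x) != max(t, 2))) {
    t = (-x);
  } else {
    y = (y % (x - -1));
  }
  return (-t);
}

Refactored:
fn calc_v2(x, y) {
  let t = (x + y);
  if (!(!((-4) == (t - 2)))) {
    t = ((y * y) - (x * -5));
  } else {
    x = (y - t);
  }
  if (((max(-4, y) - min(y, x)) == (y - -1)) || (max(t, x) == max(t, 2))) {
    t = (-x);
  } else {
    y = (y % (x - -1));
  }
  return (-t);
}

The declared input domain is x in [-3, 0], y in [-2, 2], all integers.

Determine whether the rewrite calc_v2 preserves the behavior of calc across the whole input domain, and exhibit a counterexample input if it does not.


These are not equivalent — on x=-3, y=-2 the outputs split (3 vs 5).
calc: t=-5, then ((-4) == (t - 2)) is false, then x=3, then (((max(-4, y) - min(y, x)) == (y - -1)) || (max(t, x) != max(t, 2))) is true, then t=-3, then returns 3
calc_v2: t=-5, then (!(!((-4) == (t - 2)))) is false, then x=3, then (((max(-4, y) - min(y, x)) == (y - -1)) || (max(t, x) == max(t, 2))) is false, then y=2, then returns 5
verdict: not equivalent; witness: x=-3, y=-2


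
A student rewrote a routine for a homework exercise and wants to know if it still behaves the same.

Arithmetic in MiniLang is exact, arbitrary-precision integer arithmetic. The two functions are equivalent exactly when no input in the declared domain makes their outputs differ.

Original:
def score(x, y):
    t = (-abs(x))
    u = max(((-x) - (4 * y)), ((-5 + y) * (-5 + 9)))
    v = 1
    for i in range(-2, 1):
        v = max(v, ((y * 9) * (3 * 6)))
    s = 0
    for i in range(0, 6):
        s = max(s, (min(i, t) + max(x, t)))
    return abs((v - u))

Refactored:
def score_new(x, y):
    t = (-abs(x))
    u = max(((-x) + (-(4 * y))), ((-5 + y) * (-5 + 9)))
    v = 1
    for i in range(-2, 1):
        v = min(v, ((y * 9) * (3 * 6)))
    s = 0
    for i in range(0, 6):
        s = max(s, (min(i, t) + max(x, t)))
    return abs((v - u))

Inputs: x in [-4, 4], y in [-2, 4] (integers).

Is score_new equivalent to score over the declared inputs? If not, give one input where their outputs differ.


There is a counterexample at x=-4, y=-2: 11 on one side, 336 on the other.
score: t = -4; u = 12; v = 1; [i=-2]; v = 1; [i=-1]; v = 1; [i=0]; v = 1; s = 0; [i=0]; s = 0; [i=1]; s = 0; [i=2]; s = 0; [i=3]; s = 0; [i=4]; s = 0; [i=5]; s = 0; return 11
score_new: t = -4; u = 12; v = 1; [i=-2]; v = -324; [i=-1]; v = -324; [i=0]; v = -324; s = 0; [i=0]; s = 0; [i=1]; s = 0; [i=2]; s = 0; [i=3]; s = 0; [i=4]; s = 0; [i=5]; s = 0; return 336
verdict: not equivalent; witness: x=-4, y=-2


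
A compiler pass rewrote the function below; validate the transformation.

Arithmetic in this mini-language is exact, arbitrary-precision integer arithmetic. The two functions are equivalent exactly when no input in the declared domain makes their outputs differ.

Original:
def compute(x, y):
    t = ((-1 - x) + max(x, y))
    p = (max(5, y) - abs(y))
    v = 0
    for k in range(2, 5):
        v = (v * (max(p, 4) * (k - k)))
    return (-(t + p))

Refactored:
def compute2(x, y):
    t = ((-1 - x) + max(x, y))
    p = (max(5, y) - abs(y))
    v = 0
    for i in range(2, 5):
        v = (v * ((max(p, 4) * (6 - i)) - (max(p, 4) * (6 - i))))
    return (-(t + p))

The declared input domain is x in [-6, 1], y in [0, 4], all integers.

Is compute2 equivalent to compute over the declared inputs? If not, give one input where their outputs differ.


The two versions differ — the changes include constant usage differs, and min/max/abs usage differs, and arithmetic usage differs, and local variable names differ.
Tracing x=1, y=3: compute: t becomes 1; next p becomes 2; next v becomes 0; next at k=2:; next v becomes 0; next at k=3:; next v becomes 0; next at k=4:; next v becomes 0; next final value -3 | compute2: t becomes 1; next p becomes 2; next v becomes 0; next at i=2:; next v becomes 0; next at i=3:; next v becomes 0; next at i=4:; next v becomes 0; next final value -3 — matching result -3.
Across all 40 domain points the two functions coincide.
verdict: equivalent


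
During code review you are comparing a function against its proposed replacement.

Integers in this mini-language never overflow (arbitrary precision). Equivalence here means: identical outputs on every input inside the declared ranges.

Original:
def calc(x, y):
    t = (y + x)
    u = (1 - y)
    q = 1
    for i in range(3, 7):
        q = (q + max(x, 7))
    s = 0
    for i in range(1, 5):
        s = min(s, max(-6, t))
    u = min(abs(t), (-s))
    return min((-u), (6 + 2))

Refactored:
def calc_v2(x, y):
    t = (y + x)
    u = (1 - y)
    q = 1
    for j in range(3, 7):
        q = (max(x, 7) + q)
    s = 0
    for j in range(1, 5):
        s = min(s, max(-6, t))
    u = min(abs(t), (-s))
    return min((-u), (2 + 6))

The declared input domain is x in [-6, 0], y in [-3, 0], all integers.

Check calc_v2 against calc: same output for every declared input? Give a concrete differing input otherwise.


Side by side, the visible changes include: local variable names differ.
As a probe, take x=-2, y=0: calc runs t := -2 | u := 1 | q := 1 | iter i=3: | q := 8 | iter i=4: | q := 15 | iter i=5: | q := 22 | iter i=6: | q := 29 | s := 0 | iter i=1: | s := -2 | iter i=2: | s := -2 | iter i=3: | s := -2 | iter i=4: | s := -2 | u := 2 | result -2; calc_v2 runs t := -2 | u := 1 | q := 1 | iter j=3: | q := 8 | iter j=4: | q := 15 | iter j=5: | q := 22 | iter j=6: | q := 29 | s := 0 | iter j=1: | s := -2 | iter j=2: | s := -2 | iter j=3: | s := -2 | iter j=4: | s := -2 | u := 2 | result -2; both end at -2.
Across all 28 domain points the two functions coincide.
verdict: equivalent


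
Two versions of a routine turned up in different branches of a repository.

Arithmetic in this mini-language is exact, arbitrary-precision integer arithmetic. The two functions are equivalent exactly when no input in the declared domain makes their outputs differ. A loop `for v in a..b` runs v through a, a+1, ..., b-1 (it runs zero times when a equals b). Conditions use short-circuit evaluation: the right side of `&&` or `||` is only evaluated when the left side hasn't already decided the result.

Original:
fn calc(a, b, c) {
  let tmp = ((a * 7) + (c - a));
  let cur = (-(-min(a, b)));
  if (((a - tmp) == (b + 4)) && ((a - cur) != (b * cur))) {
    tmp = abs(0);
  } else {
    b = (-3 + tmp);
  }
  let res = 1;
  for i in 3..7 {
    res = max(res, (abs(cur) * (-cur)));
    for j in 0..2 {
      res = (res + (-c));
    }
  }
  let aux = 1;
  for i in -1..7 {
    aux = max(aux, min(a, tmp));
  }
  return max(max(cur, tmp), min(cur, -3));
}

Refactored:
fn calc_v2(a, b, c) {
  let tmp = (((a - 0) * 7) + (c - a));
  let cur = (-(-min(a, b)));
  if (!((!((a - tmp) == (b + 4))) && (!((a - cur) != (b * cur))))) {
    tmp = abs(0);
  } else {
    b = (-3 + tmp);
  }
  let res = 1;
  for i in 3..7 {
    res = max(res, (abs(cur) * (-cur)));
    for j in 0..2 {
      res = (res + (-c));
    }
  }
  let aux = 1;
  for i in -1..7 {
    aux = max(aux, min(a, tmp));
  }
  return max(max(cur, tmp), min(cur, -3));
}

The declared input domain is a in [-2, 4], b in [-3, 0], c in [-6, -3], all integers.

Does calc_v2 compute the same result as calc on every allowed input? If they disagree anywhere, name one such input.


There is a counterexample at a=-2, b=-3, c=-6: -3 on one side, 0 on the other.
calc: tmp becomes -18; next cur becomes -3; next (((a - tmp) == (b + 4)) && ((a - cur) != (b * cur))) evaluates to false; next b becomes -21; next res becomes 1; next at i=3:; next res becomes 9; next at j=0:; next res becomes 15; next at j=1:; next res becomes 21; next at i=4:; next res becomes 21; next at j=0:; next res becomes 27; next at j=1:; next res becomes 33; next at i=5:; next res becomes 33; next at j=0:; next res becomes 39; next at j=1:; next res becomes 45; next at i=6:; next res becomes 45; next at j=0:; next res becomes 51; next at j=1:; next res becomes 57; next aux becomes 1; next at i=-1:; next aux becomes 1; next at i=0:; next aux becomes 1; next at i=1:; next aux becomes 1; next at i=2:; next aux becomes 1; next at i=3:; next aux becomes 1; next at i=4:; next aux becomes 1; next at i=5:; next aux becomes 1; next at i=6:; next aux becomes 1; next final value -3
calc_v2: tmp becomes -18; next cur becomes -3; next (!((!((a - tmp) == (b + 4))) && (!((a - cur) != (b * cur))))) evaluates to true; next tmp becomes 0; next res becomes 1; next at i=3:; next res becomes 9; next at j=0:; next res becomes 15; next at j=1:; next res becomes 21; next at i=4:; next res becomes 21; next at j=0:; next res becomes 27; next at j=1:; next res becomes 33; next at i=5:; next res becomes 33; next at j=0:; next res becomes 39; next at j=1:; next res becomes 45; next at i=6:; next res becomes 45; next at j=0:; next res becomes 51; next at j=1:; next res becomes 57; next aux becomes 1; next at i=-1:; next aux becomes 1; next at i=0:; next aux becomes 1; next at i=1:; next aux becomes 1; next at i=2:; next aux becomes 1; next at i=3:; next aux becomes 1; next at i=4:; next aux becomes 1; next at i=5:; next aux becomes 1; next at i=6:; next aux becomes 1; next final value 0
verdict: not equivalent; witness: a=-2, b=-3, c=-6


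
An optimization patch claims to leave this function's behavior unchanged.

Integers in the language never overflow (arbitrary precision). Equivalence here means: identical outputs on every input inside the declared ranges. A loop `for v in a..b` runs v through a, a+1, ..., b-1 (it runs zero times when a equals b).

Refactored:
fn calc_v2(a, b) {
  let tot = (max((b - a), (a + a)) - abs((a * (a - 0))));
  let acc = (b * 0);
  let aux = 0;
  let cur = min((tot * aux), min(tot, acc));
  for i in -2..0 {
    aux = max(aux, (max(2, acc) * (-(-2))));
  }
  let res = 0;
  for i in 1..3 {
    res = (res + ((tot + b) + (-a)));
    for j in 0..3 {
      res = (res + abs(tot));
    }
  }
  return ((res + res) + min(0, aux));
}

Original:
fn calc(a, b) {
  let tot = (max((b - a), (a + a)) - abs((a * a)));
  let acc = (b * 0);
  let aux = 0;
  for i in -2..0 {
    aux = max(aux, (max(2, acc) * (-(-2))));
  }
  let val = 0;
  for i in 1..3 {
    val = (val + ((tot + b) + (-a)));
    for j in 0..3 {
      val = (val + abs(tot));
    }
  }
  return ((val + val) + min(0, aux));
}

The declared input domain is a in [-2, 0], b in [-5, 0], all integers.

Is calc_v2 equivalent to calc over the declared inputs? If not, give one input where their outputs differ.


Side by side, the visible changes include: arithmetic usage differs; min/max/abs usage differs; constant usage differs; local variable names differ; statement counts differ.
Tracing a=-1, b=-1: calc: tot=-1, then acc=0, then aux=0, then (i=-2), then aux=4, then (i=-1), then aux=4, then val=0, then (i=1), then val=-1, then (j=0), then val=0, then (j=1), then val=1, then (j=2), then val=2, then (i=2), then val=1, then (j=0), then val=2, then (j=1), then val=3, then (j=2), then val=4, then returns 8 | calc_v2: tot=-1, then acc=0, then aux=0, then cur=-1, then (i=-2), then aux=4, then (i=-1), then aux=4, then res=0, then (i=1), then res=-1, then (j=0), then res=0, then (j=1), then res=1, then (j=2), then res=2, then (i=2), then res=1, then (j=0), then res=2, then (j=1), then res=3, then (j=2), then res=4, then returns 8 — matching result 8.
Checked all 18 inputs in the declared domain: the outputs agree on every one.
verdict: equivalent


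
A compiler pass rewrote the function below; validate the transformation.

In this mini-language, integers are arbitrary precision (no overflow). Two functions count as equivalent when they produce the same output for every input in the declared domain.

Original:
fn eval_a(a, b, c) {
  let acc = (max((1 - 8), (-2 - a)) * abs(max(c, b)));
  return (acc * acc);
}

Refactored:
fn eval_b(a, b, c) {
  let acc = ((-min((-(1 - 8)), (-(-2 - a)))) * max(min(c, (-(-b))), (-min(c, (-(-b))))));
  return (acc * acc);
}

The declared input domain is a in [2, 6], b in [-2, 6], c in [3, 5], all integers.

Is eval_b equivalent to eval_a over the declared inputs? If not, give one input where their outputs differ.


a=2, b=-2, c=3 yields 144 from eval_a but 64 from eval_b.
verdict: not equivalent; witness: a=2, b=-2, c=3


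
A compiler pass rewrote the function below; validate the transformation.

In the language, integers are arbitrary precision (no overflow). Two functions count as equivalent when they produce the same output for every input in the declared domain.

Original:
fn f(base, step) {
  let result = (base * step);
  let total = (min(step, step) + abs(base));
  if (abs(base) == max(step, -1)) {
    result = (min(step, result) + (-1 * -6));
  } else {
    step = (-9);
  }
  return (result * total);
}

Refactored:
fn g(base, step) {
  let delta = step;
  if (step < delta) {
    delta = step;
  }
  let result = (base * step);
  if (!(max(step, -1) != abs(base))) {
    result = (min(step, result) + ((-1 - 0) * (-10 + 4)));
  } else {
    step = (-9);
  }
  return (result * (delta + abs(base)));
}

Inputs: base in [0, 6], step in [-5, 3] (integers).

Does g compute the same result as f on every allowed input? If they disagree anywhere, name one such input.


The two are interchangeable: local variable names differ; also constant usage differs; also min/max/abs usage differs; also boolean connective usage differs; also branching structure differs; also statement counts differ; also arithmetic usage differs; also comparison usage differs, and every declared input agrees.
Tracing base=4, step=3: f: result = 12; total = 7; (abs(base) == max(step, -1)) -> false; step = -9; return 84 | g: delta = 3; (step < delta) -> false; result = 12; (!(max(step, -1) != abs(base))) -> false; step = -9; return 84 — matching result 84.
Checked all 63 inputs in the declared domain: the outputs agree on every one.
verdict: equivalent


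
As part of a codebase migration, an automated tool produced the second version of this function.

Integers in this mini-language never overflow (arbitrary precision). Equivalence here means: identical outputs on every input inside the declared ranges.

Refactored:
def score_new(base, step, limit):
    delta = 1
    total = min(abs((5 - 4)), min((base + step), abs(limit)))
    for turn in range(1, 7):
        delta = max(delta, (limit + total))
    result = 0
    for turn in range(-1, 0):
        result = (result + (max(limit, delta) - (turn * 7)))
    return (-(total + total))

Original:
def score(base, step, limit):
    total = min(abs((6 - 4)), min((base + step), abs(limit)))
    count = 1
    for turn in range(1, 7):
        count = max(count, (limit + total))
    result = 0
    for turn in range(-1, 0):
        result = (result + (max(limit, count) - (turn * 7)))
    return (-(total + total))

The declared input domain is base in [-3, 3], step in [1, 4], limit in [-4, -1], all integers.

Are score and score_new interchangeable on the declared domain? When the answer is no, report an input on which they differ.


Input base=-2, step=4, limit=-4: -4 from score versus -2 from score_new.
verdict: not equivalent; witness: base=-2, step=4, limit=-4


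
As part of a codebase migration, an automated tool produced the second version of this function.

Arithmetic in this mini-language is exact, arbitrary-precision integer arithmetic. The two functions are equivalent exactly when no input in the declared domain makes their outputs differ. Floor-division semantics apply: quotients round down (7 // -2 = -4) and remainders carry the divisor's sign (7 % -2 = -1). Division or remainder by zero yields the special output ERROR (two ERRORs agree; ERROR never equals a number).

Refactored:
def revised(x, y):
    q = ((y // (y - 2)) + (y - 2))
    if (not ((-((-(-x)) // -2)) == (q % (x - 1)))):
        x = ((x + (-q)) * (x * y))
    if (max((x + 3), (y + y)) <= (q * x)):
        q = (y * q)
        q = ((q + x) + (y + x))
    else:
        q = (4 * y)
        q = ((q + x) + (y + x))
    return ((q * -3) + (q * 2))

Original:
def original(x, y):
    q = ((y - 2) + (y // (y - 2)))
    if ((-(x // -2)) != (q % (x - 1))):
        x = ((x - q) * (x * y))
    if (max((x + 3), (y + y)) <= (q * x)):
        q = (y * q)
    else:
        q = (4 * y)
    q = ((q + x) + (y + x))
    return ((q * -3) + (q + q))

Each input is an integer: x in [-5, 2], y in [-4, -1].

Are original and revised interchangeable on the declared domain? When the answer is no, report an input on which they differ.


This is a faithful refactor — constant usage differs; boolean connective usage differs; statement counts differ; comparison usage differs; arithmetic usage differs, but the computed results match everywhere.
Spot check at x=-2, y=-2 — original: q=-4, then ((-(x // -2)) != (q % (x - 1))) is false, then (max((x + 3), (y + y)) <= (q * x)) is true, then q=8, then q=2, then returns -2. revised: q=-4, then (not ((-((-(-x)) // -2)) == (q % (x - 1)))) is false, then (max((x + 3), (y + y)) <= (q * x)) is true, then q=8, then q=2, then returns -2. Both give -2.
Every one of the 32 inputs gives matching results.
verdict: equivalent


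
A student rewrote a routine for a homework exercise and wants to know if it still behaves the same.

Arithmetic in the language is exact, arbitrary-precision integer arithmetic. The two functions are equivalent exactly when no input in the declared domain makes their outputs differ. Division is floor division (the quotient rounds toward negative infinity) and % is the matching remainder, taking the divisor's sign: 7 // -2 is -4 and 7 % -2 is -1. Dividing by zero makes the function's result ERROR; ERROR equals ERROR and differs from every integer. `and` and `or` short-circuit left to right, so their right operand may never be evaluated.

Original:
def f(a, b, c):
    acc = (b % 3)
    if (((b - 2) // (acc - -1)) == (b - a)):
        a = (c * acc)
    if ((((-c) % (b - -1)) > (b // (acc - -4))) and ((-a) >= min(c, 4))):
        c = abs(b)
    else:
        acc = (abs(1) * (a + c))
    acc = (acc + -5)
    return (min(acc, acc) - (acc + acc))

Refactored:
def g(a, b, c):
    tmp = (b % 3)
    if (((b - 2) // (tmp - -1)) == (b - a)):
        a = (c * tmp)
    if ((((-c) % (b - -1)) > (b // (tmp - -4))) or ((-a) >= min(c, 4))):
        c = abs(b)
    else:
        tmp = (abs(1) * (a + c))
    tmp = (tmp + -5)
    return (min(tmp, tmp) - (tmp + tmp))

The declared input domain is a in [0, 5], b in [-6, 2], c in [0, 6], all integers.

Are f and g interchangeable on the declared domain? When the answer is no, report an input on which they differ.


The rewrite breaks on a=0, b=-6, c=1, where the results are 4 and 5.
f: acc := 0 | (((b - 2) // (acc - -1)) == (b - a)): false | ((((-c) % (b - -1)) > (b // (acc - -4))) and ((-a) >= min(c, 4))): false | acc := 1 | acc := -4 | result 4
g: tmp := 0 | (((b - 2) // (tmp - -1)) == (b - a)): false | ((((-c) % (b - -1)) > (b // (tmp - -4))) or ((-a) >= min(c, 4))): true | c := 6 | tmp := -5 | result 5
verdict: not equivalent; witness: a=0, b=-6, c=1


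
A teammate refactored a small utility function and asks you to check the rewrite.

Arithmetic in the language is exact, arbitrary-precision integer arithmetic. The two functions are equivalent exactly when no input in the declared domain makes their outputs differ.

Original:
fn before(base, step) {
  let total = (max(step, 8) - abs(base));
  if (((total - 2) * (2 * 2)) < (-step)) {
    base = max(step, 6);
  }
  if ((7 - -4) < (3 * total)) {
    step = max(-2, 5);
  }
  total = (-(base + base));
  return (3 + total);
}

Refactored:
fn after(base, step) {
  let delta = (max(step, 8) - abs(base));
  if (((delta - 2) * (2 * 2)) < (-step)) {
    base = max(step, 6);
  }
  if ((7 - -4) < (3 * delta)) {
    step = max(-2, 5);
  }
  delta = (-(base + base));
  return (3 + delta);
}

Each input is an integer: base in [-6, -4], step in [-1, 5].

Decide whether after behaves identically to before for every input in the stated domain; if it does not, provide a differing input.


Side by side, the visible changes include: local variable names differ.
One worked example (base=-4, step=4) — before: total := 4 | (((total - 2) * (2 * 2)) < (-step)): false | ((7 - -4) < (3 * total)): true | step := 5 | total := 8 | result 11; after: delta := 4 | (((delta - 2) * (2 * 2)) < (-step)): false | ((7 - -4) < (3 * delta)): true | step := 5 | delta := 8 | result 11; agreement on 11.
Across all 21 domain points the two functions coincide.
verdict: equivalent


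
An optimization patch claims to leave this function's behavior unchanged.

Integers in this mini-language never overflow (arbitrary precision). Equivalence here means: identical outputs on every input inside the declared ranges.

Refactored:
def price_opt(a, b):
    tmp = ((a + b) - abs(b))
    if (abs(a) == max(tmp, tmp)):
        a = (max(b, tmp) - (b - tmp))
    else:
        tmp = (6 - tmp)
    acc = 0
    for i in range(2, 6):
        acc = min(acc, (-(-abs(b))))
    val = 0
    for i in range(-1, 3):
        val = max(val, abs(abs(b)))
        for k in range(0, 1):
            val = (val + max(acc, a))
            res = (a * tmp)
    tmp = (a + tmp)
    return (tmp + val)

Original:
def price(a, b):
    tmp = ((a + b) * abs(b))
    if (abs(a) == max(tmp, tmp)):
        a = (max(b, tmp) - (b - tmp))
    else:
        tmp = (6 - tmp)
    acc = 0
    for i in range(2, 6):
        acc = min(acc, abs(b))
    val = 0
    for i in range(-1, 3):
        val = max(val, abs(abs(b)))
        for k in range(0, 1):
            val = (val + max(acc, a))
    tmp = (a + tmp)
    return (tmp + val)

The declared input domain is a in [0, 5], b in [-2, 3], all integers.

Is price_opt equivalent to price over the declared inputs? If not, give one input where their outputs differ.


Try a=0, b=-1.
price: tmp becomes -1; next (abs(a) == max(tmp, tmp)) evaluates to false; next tmp becomes 7; next acc becomes 0; next at i=2:; next acc becomes 0; next at i=3:; next acc becomes 0; next at i=4:; next acc becomes 0; next at i=5:; next acc becomes 0; next val becomes 0; next at i=-1:; next val becomes 1; next at k=0:; next val becomes 1; next at i=0:; next val becomes 1; next at k=0:; next val becomes 1; next at i=1:; next val becomes 1; next at k=0:; next val becomes 1; next at i=2:; next val becomes 1; next at k=0:; next val becomes 1; next tmp becomes 7; next final value 8
price_opt: tmp becomes -2; next (abs(a) == max(tmp, tmp)) evaluates to false; next tmp becomes 8; next acc becomes 0; next at i=2:; next acc becomes 0; next at i=3:; next acc becomes 0; next at i=4:; next acc becomes 0; next at i=5:; next acc becomes 0; next val becomes 0; next at i=-1:; next val becomes 1; next at k=0:; next val becomes 1; next res becomes 0; next at i=0:; next val becomes 1; next at k=0:; next val becomes 1; next res becomes 0; next at i=1:; next val becomes 1; next at k=0:; next val becomes 1; next res becomes 0; next at i=2:; next val becomes 1; next at k=0:; next val becomes 1; next res becomes 0; next tmp becomes 8; next final value 9
8 against 9: the behavior changed.
verdict: not equivalent; witness: a=0, b=-1
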